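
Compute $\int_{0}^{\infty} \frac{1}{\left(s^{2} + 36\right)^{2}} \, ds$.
$\frac{\pi}{864}$

Recall the elementary integral
$$J(a) = \int_{0}^{\infty} \frac{1}{a^{2} + s^{2}} \, ds = \frac{\pi}{2 a}.$$

Differentiating under the integral sign with respect to $a$,
$$\frac{dJ}{da} = \int_{0}^{\infty} - \frac{2 a}{\left(a^{2} + s^{2}\right)^{2}} \, ds = - \frac{\pi}{2 a^{2}},$$
so $\int_{0}^{\infty} \frac{1}{\left(a^{2} + s^{2}\right)^{2}} \, ds = \frac{\pi}{4 a^{3}}$.

Setting $a = 6$:
$$I = \frac{\pi}{864}.$$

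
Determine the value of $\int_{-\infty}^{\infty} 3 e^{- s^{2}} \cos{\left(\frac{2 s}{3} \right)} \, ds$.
$\frac{3 \sqrt{\pi}}{e^{\frac{1}{9}}}$

Treat the cosine frequency as a parameter and define $I(b) = \int_{-\infty}^{\infty} 3 e^{- s^{2}} \cos{\left(b s \right)} \, ds$.

Differentiating under the integral sign,
$$I'(b) = \int_{-\infty}^{\infty} - 3 s e^{- s^{2}} \sin{\left(b s \right)} \, ds.$$

Integrate $\int_{-\infty}^{\infty} s \sin(b s)\, e^{- s^{2}}\, ds$ by parts with $u = \sin(b s)$ and $dv = s\, e^{- s^{2}}\, ds$, giving $v = - \frac{e^{- s^{2}}}{2}$. The boundary term vanishes and
$$\int_{-\infty}^{\infty} s \sin(b s)\, e^{- s^{2}}\, ds = \frac{b}{2} \int_{-\infty}^{\infty} \cos(b s)\, e^{- s^{2}}\, ds,$$
so $I'(b) = - \frac{b}{2}\, I(b)$.

This is a separable first-order ODE; solving with the initial condition $I(0) = \int_{-\infty}^{\infty} 3 e^{- s^{2}}\,ds = 3 \sqrt{\pi}$ gives
$$I(b) = 3 \sqrt{\pi} e^{- \frac{b^{2}}{4}}.$$

Setting $b = \frac{2}{3}$:
$$I = \frac{3 \sqrt{\pi}}{e^{\frac{1}{9}}}.$$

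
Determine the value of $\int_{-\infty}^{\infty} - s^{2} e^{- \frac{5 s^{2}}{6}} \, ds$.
$- \frac{3 \sqrt{30} \sqrt{\pi}}{25}$

Consider the simpler parametrised integral
$$J(a) = \int_{-\infty}^{\infty} - e^{- a s^{2}} \, ds = - \frac{\sqrt{\pi}}{\sqrt{a}}.$$

Differentiating under the integral sign brings down a factor of $(-s^2)$:
$$\frac{dJ}{da} = \int_{-\infty}^{\infty} s^{2} e^{- a s^{2}} \, ds = \frac{\sqrt{\pi}}{2 a^{\frac{3}{2}}}.$$

The integral on the left is $-I$, so $I = - \frac{\sqrt{\pi}}{2 a^{\frac{3}{2}}}$.

Setting $a = \frac{5}{6}$:
$$I = - \frac{3 \sqrt{30} \sqrt{\pi}}{25}.$$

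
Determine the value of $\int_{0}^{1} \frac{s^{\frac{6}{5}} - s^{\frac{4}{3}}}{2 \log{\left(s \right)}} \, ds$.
$\log{\left(\frac{\sqrt{1155}}{35} \right)}$

Introduce a parameter $a$ in the exponent: let $I(a) = \int_{0}^{1} \frac{s^{\frac{6}{5}} - s^{a}}{2 \log{\left(s \right)}} \, ds$.

Since $\dfrac{\partial}{\partial a}\,s^{a} = s^{a} \ln s$, the $\ln s$ in the denominator cancels and
$$\frac{dI}{da} = \int_{0}^{1} - \frac{1}{2} s^{a} \, ds = - \frac{1}{2} \left[\frac{s^{a+1}}{a+1}\right]_0^1 = - \frac{1}{2 a + 2}.$$

Integrating with respect to $a$ gives $I(a) = - \frac{\log{\left(a + 1 \right)}}{2} - \frac{\log{\left(5 \right)}}{2} + \frac{\log{\left(11 \right)}}{2} + C$.

At $a = \frac{6}{5}$ the integrand is identically $0$, so $I(\frac{6}{5}) = 0$. The closed form gives $0$, hence $C = 0$.

Setting $a = \frac{4}{3}$:
$$I = \log{\left(\frac{\sqrt{1155}}{35} \right)}.$$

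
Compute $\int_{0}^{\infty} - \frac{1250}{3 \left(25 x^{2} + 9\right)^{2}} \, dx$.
$- \frac{125 \pi}{162}$

Begin with the known result
$$J(a) = \int_{0}^{\infty} - \frac{2}{3 \left(a^{2} + x^{2}\right)} \, dx = - \frac{\pi}{3 a}.$$

Differentiating under the integral sign with respect to $a$,
$$\frac{dJ}{da} = \int_{0}^{\infty} \frac{4 a}{3 \left(a^{2} + x^{2}\right)^{2}} \, dx = \frac{\pi}{3 a^{2}},$$
so $\int_{0}^{\infty} - \frac{2}{3 \left(a^{2} + x^{2}\right)^{2}} \, dx = - \frac{\pi}{6 a^{3}}$.

Setting $a = \frac{3}{5}$:
$$I = - \frac{125 \pi}{162}.$$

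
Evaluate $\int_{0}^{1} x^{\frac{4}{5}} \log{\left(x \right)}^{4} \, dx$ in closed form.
$\frac{25000}{19683}$

Start from the elementary integral
$$J(a) = \int_{0}^{1} x^{a} \, dx = \frac{1}{a + 1}.$$

Differentiating under the integral sign brings down a factor of $\ln x$:
$$\frac{dJ}{da} = \int_{0}^{1} x^{a} \log{\left(x \right)} \, dx = - \frac{1}{\left(a + 1\right)^{2}}.$$

Repeating $4$ times in total — each differentiation brings down another $\ln x$ — gives
$$\frac{d^{4}J}{da^{4}} = \int_{0}^{1} x^{a} \log{\left(x \right)}^{4} \, dx = \frac{24}{\left(a + 1\right)^{5}},$$
and the integrand here is exactly the target integrand, so $I = \frac{24}{\left(a + 1\right)^{5}}$.

Setting $a = \frac{4}{5}$:
$$I = \frac{25000}{19683}.$$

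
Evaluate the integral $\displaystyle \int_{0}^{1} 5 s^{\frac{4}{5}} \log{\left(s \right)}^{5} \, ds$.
$- \frac{3125000}{177147}$

Consider the simpler parametrised integral
$$J(a) = \int_{0}^{1} 5 s^{a} \, ds = \frac{5}{a + 1}.$$

Differentiating under the integral sign brings down a factor of $\ln s$:
$$\frac{dJ}{da} = \int_{0}^{1} 5 s^{a} \log{\left(s \right)} \, ds = - \frac{5}{\left(a + 1\right)^{2}}.$$

Repeating $5$ times in total — each differentiation brings down another $\ln s$ — gives
$$\frac{d^{5}J}{da^{5}} = \int_{0}^{1} 5 s^{a} \log{\left(s \right)}^{5} \, ds = - \frac{600}{\left(a + 1\right)^{6}},$$
and the integrand here is exactly the target integrand, so $I = - \frac{600}{\left(a + 1\right)^{6}}$.

Setting $a = \frac{4}{5}$:
$$I = - \frac{3125000}{177147}.$$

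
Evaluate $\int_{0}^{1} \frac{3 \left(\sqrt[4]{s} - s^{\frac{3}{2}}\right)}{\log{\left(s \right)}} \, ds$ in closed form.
$- \log{\left(8 \right)}$

Introduce a parameter $a$ in the exponent: let $I(a) = \int_{0}^{1} \frac{3 \left(\sqrt[4]{s} - s^{a}\right)}{\log{\left(s \right)}} \, ds$.

Since $\dfrac{\partial}{\partial a}\,s^{a} = s^{a} \ln s$, the $\ln s$ in the denominator cancels and
$$\frac{dI}{da} = \int_{0}^{1} -3 s^{a} \, ds = -3 \left[\frac{s^{a+1}}{a+1}\right]_0^1 = - \frac{3}{a + 1}.$$

Integrating with respect to $a$ gives $I(a) = - \log{\left(\frac{64 \left(a + 1\right)^{3}}{125} \right)} + C$.

At $a = \frac{1}{4}$ the integrand is identically $0$, so $I(\frac{1}{4}) = 0$. The closed form gives $0$, hence $C = 0$.

Setting $a = \frac{3}{2}$:
$$I = - \log{\left(8 \right)}.$$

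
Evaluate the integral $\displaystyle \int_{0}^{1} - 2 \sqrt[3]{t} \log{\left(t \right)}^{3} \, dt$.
$\frac{243}{64}$

Consider the simpler parametrised integral
$$J(a) = \int_{0}^{1} - 2 t^{a} \, dt = - \frac{2}{a + 1}.$$

Differentiating under the integral sign brings down a factor of $\ln t$:
$$\frac{dJ}{da} = \int_{0}^{1} - 2 t^{a} \log{\left(t \right)} \, dt = \frac{2}{\left(a + 1\right)^{2}}.$$

Repeating $3$ times in total — each differentiation brings down another $\ln t$ — gives
$$\frac{d^{3}J}{da^{3}} = \int_{0}^{1} - 2 t^{a} \log{\left(t \right)}^{3} \, dt = \frac{12}{\left(a + 1\right)^{4}},$$
and the integrand here is exactly the target integrand, so $I = \frac{12}{\left(a + 1\right)^{4}}$.

Setting $a = \frac{1}{3}$:
$$I = \frac{243}{64}.$$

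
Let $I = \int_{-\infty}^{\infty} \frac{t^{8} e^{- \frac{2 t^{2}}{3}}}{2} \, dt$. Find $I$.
$\frac{8505 \sqrt{6} \sqrt{\pi}}{1024}$

Begin with the known integral
$$J(a) = \int_{-\infty}^{\infty} \frac{e^{- a t^{2}}}{2} \, dt = \frac{\sqrt{\pi}}{2 \sqrt{a}}.$$

Differentiating under the integral sign brings down a factor of $(-t^2)$:
$$\frac{dJ}{da} = \int_{-\infty}^{\infty} - \frac{t^{2} e^{- a t^{2}}}{2} \, dt = - \frac{\sqrt{\pi}}{4 a^{\frac{3}{2}}}.$$

Repeating $4$ times in total — each differentiation brings down another $(-t^2)$ — gives
$$\frac{d^{4}J}{da^{4}} = \int_{-\infty}^{\infty} \frac{t^{8} e^{- a t^{2}}}{2} \, dt = \frac{105 \sqrt{\pi}}{32 a^{\frac{9}{2}}},$$
and the integrand here is exactly the target integrand, so $I = \frac{105 \sqrt{\pi}}{32 a^{\frac{9}{2}}}$.

Setting $a = \frac{2}{3}$:
$$I = \frac{8505 \sqrt{6} \sqrt{\pi}}{1024}.$$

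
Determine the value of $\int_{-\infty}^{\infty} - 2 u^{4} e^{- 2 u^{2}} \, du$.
$- \frac{3 \sqrt{2} \sqrt{\pi}}{16}$

Start from the elementary integral
$$J(a) = \int_{-\infty}^{\infty} - 2 e^{- a u^{2}} \, du = - \frac{2 \sqrt{\pi}}{\sqrt{a}}.$$

Differentiating under the integral sign brings down a factor of $(-u^2)$:
$$\frac{dJ}{da} = \int_{-\infty}^{\infty} 2 u^{2} e^{- a u^{2}} \, du = \frac{\sqrt{\pi}}{a^{\frac{3}{2}}}.$$

Repeating twice in total — each differentiation brings down another $(-u^2)$ — gives
$$\frac{d^{2}J}{da^{2}} = \int_{-\infty}^{\infty} - 2 u^{4} e^{- a u^{2}} \, du = - \frac{3 \sqrt{\pi}}{2 a^{\frac{5}{2}}},$$
and the integrand here is exactly the target integrand, so $I = - \frac{3 \sqrt{\pi}}{2 a^{\frac{5}{2}}}$.

Setting $a = 2$:
$$I = - \frac{3 \sqrt{2} \sqrt{\pi}}{16}.$$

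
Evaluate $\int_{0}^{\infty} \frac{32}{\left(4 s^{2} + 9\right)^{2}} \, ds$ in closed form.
$\frac{4 \pi}{27}$

Recall the elementary integral
$$J(a) = \int_{0}^{\infty} \frac{2}{a^{2} + s^{2}} \, ds = \frac{\pi}{a}.$$

Differentiating under the integral sign with respect to $a$,
$$\frac{dJ}{da} = \int_{0}^{\infty} - \frac{4 a}{\left(a^{2} + s^{2}\right)^{2}} \, ds = - \frac{\pi}{a^{2}},$$
so $\int_{0}^{\infty} \frac{2}{\left(a^{2} + s^{2}\right)^{2}} \, ds = \frac{\pi}{2 a^{3}}$.

Setting $a = \frac{3}{2}$:
$$I = \frac{4 \pi}{27}.$$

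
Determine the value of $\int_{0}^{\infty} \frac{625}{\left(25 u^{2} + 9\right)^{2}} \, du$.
$\frac{125 \pi}{108}$

Begin with the known result
$$J(a) = \int_{0}^{\infty} \frac{1}{a^{2} + u^{2}} \, du = \frac{\pi}{2 a}.$$

Differentiating under the integral sign with respect to $a$,
$$\frac{dJ}{da} = \int_{0}^{\infty} - \frac{2 a}{\left(a^{2} + u^{2}\right)^{2}} \, du = - \frac{\pi}{2 a^{2}},$$
so $\int_{0}^{\infty} \frac{1}{\left(a^{2} + u^{2}\right)^{2}} \, du = \frac{\pi}{4 a^{3}}$.

Setting $a = \frac{3}{5}$:
$$I = \frac{125 \pi}{108}.$$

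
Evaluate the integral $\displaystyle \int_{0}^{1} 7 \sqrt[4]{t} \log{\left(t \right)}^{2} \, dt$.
$\frac{896}{125}$

Consider the simpler parametrised integral
$$J(a) = \int_{0}^{1} 7 t^{a} \, dt = \frac{7}{a + 1}.$$

Differentiating under the integral sign brings down a factor of $\ln t$:
$$\frac{dJ}{da} = \int_{0}^{1} 7 t^{a} \log{\left(t \right)} \, dt = - \frac{7}{\left(a + 1\right)^{2}}.$$

Repeating twice in total — each differentiation brings down another $\ln t$ — gives
$$\frac{d^{2}J}{da^{2}} = \int_{0}^{1} 7 t^{a} \log{\left(t \right)}^{2} \, dt = \frac{14}{\left(a + 1\right)^{3}},$$
and the integrand here is exactly the target integrand, so $I = \frac{14}{\left(a + 1\right)^{3}}$.

Setting $a = \frac{1}{4}$:
$$I = \frac{896}{125}.$$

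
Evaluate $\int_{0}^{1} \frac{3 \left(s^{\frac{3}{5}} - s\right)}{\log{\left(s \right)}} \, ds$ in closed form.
$\log{\left(\frac{64}{125} \right)}$

Consider the one-parameter family: let $I(a) = \int_{0}^{1} \frac{3 \left(- s + s^{a}\right)}{\log{\left(s \right)}} \, ds$.

Since $\dfrac{\partial}{\partial a}\,s^{a} = s^{a} \ln s$, the $\ln s$ in the denominator cancels and
$$\frac{dI}{da} = \int_{0}^{1} 3 s^{a} \, ds = 3 \left[\frac{s^{a+1}}{a+1}\right]_0^1 = \frac{3}{a + 1}.$$

Integrating with respect to $a$ gives $I(a) = \log{\left(\frac{\left(a + 1\right)^{3}}{8} \right)} + C$.

At $a = 1$ the integrand is identically $0$, so $I(1) = 0$. The closed form gives $0$, hence $C = 0$.

Setting $a = \frac{3}{5}$:
$$I = \log{\left(\frac{64}{125} \right)}.$$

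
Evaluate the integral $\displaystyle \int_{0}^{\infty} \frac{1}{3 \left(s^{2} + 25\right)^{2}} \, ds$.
$\frac{\pi}{1500}$

Begin with the known result
$$J(a) = \int_{0}^{\infty} \frac{1}{3 \left(a^{2} + s^{2}\right)} \, ds = \frac{\pi}{6 a}.$$

Differentiating under the integral sign with respect to $a$,
$$\frac{dJ}{da} = \int_{0}^{\infty} - \frac{2 a}{3 \left(a^{2} + s^{2}\right)^{2}} \, ds = - \frac{\pi}{6 a^{2}},$$
so $\int_{0}^{\infty} \frac{1}{3 \left(a^{2} + s^{2}\right)^{2}} \, ds = \frac{\pi}{12 a^{3}}$.

Setting $a = 5$:
$$I = \frac{\pi}{1500}.$$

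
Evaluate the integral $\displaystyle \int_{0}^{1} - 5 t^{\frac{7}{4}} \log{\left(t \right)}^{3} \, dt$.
$\frac{7680}{14641}$

Consider the simpler parametrised integral
$$J(a) = \int_{0}^{1} - 5 t^{a} \, dt = - \frac{5}{a + 1}.$$

Differentiating under the integral sign brings down a factor of $\ln t$:
$$\frac{dJ}{da} = \int_{0}^{1} - 5 t^{a} \log{\left(t \right)} \, dt = \frac{5}{\left(a + 1\right)^{2}}.$$

Repeating $3$ times in total — each differentiation brings down another $\ln t$ — gives
$$\frac{d^{3}J}{da^{3}} = \int_{0}^{1} - 5 t^{a} \log{\left(t \right)}^{3} \, dt = \frac{30}{\left(a + 1\right)^{4}},$$
and the integrand here is exactly the target integrand, so $I = \frac{30}{\left(a + 1\right)^{4}}$.

Setting $a = \frac{7}{4}$:
$$I = \frac{7680}{14641}.$$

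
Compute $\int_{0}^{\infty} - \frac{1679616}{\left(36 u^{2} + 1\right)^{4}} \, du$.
$- 43740 \pi$

Begin with the known result
$$J(a) = \int_{0}^{\infty} - \frac{1}{a^{2} + u^{2}} \, du = - \frac{\pi}{2 a}.$$

Differentiating under the integral sign with respect to $a$,
$$\frac{dJ}{da} = \int_{0}^{\infty} \frac{2 a}{\left(a^{2} + u^{2}\right)^{2}} \, du = \frac{\pi}{2 a^{2}},$$
so $\int_{0}^{\infty} - \frac{1}{\left(a^{2} + u^{2}\right)^{2}} \, du = - \frac{\pi}{4 a^{3}}$.

Repeating — each differentiation of $1/(u^2+a^2)^j$ produces $-2ja/(u^2+a^2)^{j+1}$ — and dividing through by $-2ja$ at each step yields, after $3$ differentiations in total,
$$\int_{0}^{\infty} - \frac{1}{\left(a^{2} + u^{2}\right)^{4}} \, du = - \frac{5 \pi}{32 a^{7}}.$$

Setting $a = \frac{1}{6}$:
$$I = - 43740 \pi.$$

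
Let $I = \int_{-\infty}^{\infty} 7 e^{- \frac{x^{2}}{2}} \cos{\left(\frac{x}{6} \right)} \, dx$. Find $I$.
$\frac{7 \sqrt{2} \sqrt{\pi}}{e^{\frac{1}{72}}}$

Let $b$ denote the cosine frequency and define $I(b) = \int_{-\infty}^{\infty} 7 e^{- \frac{x^{2}}{2}} \cos{\left(b x \right)} \, dx$.

Differentiating under the integral sign,
$$I'(b) = \int_{-\infty}^{\infty} - 7 x e^{- \frac{x^{2}}{2}} \sin{\left(b x \right)} \, dx.$$

Integrate $\int_{-\infty}^{\infty} x \sin(b x)\, e^{- \frac{x^{2}}{2}}\, dx$ by parts with $u = \sin(b x)$ and $dv = x\, e^{- \frac{x^{2}}{2}}\, dx$, giving $v = - e^{- \frac{x^{2}}{2}}$. The boundary term vanishes and
$$\int_{-\infty}^{\infty} x \sin(b x)\, e^{- \frac{x^{2}}{2}}\, dx = b \int_{-\infty}^{\infty} \cos(b x)\, e^{- \frac{x^{2}}{2}}\, dx,$$
so $I'(b) = - b\, I(b)$.

This is a separable first-order ODE; solving with the initial condition $I(0) = \int_{-\infty}^{\infty} 7 e^{- \frac{x^{2}}{2}}\,dx = 7 \sqrt{2} \sqrt{\pi}$ gives
$$I(b) = 7 \sqrt{2} \sqrt{\pi} e^{- \frac{b^{2}}{2}}.$$

Setting $b = \frac{1}{6}$:
$$I = \frac{7 \sqrt{2} \sqrt{\pi}}{e^{\frac{1}{72}}}.$$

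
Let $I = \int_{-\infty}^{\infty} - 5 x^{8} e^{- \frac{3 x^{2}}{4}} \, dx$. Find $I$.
$- \frac{5600 \sqrt{3} \sqrt{\pi}}{81}$

Consider the simpler parametrised integral
$$J(a) = \int_{-\infty}^{\infty} - 5 e^{- a x^{2}} \, dx = - \frac{5 \sqrt{\pi}}{\sqrt{a}}.$$

Differentiating under the integral sign brings down a factor of $(-x^2)$:
$$\frac{dJ}{da} = \int_{-\infty}^{\infty} 5 x^{2} e^{- a x^{2}} \, dx = \frac{5 \sqrt{\pi}}{2 a^{\frac{3}{2}}}.$$

Repeating $4$ times in total — each differentiation brings down another $(-x^2)$ — gives
$$\frac{d^{4}J}{da^{4}} = \int_{-\infty}^{\infty} - 5 x^{8} e^{- a x^{2}} \, dx = - \frac{525 \sqrt{\pi}}{16 a^{\frac{9}{2}}},$$
and the integrand here is exactly the target integrand, so $I = - \frac{525 \sqrt{\pi}}{16 a^{\frac{9}{2}}}$.

Setting $a = \frac{3}{4}$:
$$I = - \frac{5600 \sqrt{3} \sqrt{\pi}}{81}.$$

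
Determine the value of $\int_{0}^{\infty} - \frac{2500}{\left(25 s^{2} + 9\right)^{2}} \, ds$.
$- \frac{125 \pi}{27}$

Begin with the known result
$$J(a) = \int_{0}^{\infty} - \frac{4}{a^{2} + s^{2}} \, ds = - \frac{2 \pi}{a}.$$

Differentiating under the integral sign with respect to $a$,
$$\frac{dJ}{da} = \int_{0}^{\infty} \frac{8 a}{\left(a^{2} + s^{2}\right)^{2}} \, ds = \frac{2 \pi}{a^{2}},$$
so $\int_{0}^{\infty} - \frac{4}{\left(a^{2} + s^{2}\right)^{2}} \, ds = - \frac{\pi}{a^{3}}$.

Setting $a = \frac{3}{5}$:
$$I = - \frac{125 \pi}{27}.$$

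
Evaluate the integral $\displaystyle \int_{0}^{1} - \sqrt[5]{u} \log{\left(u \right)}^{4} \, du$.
$- \frac{3125}{324}$

Start from the elementary integral
$$J(a) = \int_{0}^{1} - u^{a} \, du = - \frac{1}{a + 1}.$$

Differentiating under the integral sign brings down a factor of $\ln u$:
$$\frac{dJ}{da} = \int_{0}^{1} - u^{a} \log{\left(u \right)} \, du = \frac{1}{\left(a + 1\right)^{2}}.$$

Repeating $4$ times in total — each differentiation brings down another $\ln u$ — gives
$$\frac{d^{4}J}{da^{4}} = \int_{0}^{1} - u^{a} \log{\left(u \right)}^{4} \, du = - \frac{24}{\left(a + 1\right)^{5}},$$
and the integrand here is exactly the target integrand, so $I = - \frac{24}{\left(a + 1\right)^{5}}$.

Setting $a = \frac{1}{5}$:
$$I = - \frac{3125}{324}.$$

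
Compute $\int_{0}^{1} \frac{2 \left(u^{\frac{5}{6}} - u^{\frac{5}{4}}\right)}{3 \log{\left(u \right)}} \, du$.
$\log{\left(\frac{22^{\frac{2}{3}}}{9} \right)}$

Introduce a parameter $a$ in the exponent: let $I(a) = \int_{0}^{1} \frac{2 \left(- u^{\frac{5}{4}} + u^{a}\right)}{3 \log{\left(u \right)}} \, du$.

Since $\dfrac{\partial}{\partial a}\,u^{a} = u^{a} \ln u$, the $\ln u$ in the denominator cancels and
$$\frac{dI}{da} = \int_{0}^{1} \frac{2}{3} u^{a} \, du = \frac{2}{3} \left[\frac{u^{a+1}}{a+1}\right]_0^1 = \frac{2}{3 \left(a + 1\right)}.$$

Integrating with respect to $a$ gives $I(a) = \frac{2 \log{\left(\frac{4 a}{9} + \frac{4}{9} \right)}}{3} + C$.

At $a = \frac{5}{4}$ the integrand is identically $0$, so $I(\frac{5}{4}) = 0$. The closed form gives $0$, hence $C = 0$.

Setting $a = \frac{5}{6}$:
$$I = \log{\left(\frac{22^{\frac{2}{3}}}{9} \right)}.$$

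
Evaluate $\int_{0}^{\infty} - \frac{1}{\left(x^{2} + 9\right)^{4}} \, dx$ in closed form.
$- \frac{5 \pi}{69984}$

Recall the elementary integral
$$J(a) = \int_{0}^{\infty} - \frac{1}{a^{2} + x^{2}} \, dx = - \frac{\pi}{2 a}.$$

Differentiating under the integral sign with respect to $a$,
$$\frac{dJ}{da} = \int_{0}^{\infty} \frac{2 a}{\left(a^{2} + x^{2}\right)^{2}} \, dx = \frac{\pi}{2 a^{2}},$$
so $\int_{0}^{\infty} - \frac{1}{\left(a^{2} + x^{2}\right)^{2}} \, dx = - \frac{\pi}{4 a^{3}}$.

Repeating — each differentiation of $1/(x^2+a^2)^j$ produces $-2ja/(x^2+a^2)^{j+1}$ — and dividing through by $-2ja$ at each step yields, after $3$ differentiations in total,
$$\int_{0}^{\infty} - \frac{1}{\left(a^{2} + x^{2}\right)^{4}} \, dx = - \frac{5 \pi}{32 a^{7}}.$$

Setting $a = 3$:
$$I = - \frac{5 \pi}{69984}.$$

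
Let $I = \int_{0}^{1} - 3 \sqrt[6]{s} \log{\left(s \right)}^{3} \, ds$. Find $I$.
$\frac{23328}{2401}$

Consider the simpler parametrised integral
$$J(a) = \int_{0}^{1} - 3 s^{a} \, ds = - \frac{3}{a + 1}.$$

Differentiating under the integral sign brings down a factor of $\ln s$:
$$\frac{dJ}{da} = \int_{0}^{1} - 3 s^{a} \log{\left(s \right)} \, ds = \frac{3}{\left(a + 1\right)^{2}}.$$

Repeating $3$ times in total — each differentiation brings down another $\ln s$ — gives
$$\frac{d^{3}J}{da^{3}} = \int_{0}^{1} - 3 s^{a} \log{\left(s \right)}^{3} \, ds = \frac{18}{\left(a + 1\right)^{4}},$$
and the integrand here is exactly the target integrand, so $I = \frac{18}{\left(a + 1\right)^{4}}$.

Setting $a = \frac{1}{6}$:
$$I = \frac{23328}{2401}.$$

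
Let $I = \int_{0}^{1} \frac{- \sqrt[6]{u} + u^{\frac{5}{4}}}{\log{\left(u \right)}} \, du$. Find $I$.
$\log{\left(\frac{27}{14} \right)}$

Introduce a parameter $a$ in the exponent: let $I(a) = \int_{0}^{1} \frac{- \sqrt[6]{u} + u^{a}}{\log{\left(u \right)}} \, du$.

Since $\dfrac{\partial}{\partial a}\,u^{a} = u^{a} \ln u$, the $\ln u$ in the denominator cancels and
$$\frac{dI}{da} = \int_{0}^{1} u^{a} \, du = \left[\frac{u^{a+1}}{a+1}\right]_0^1 = \frac{1}{a + 1}.$$

Integrating with respect to $a$ gives $I(a) = \log{\left(\frac{6 a}{7} + \frac{6}{7} \right)} + C$.

At $a = \frac{1}{6}$ the integrand is identically $0$, so $I(\frac{1}{6}) = 0$. The closed form gives $0$, hence $C = 0$.

Setting $a = \frac{5}{4}$:
$$I = \log{\left(\frac{27}{14} \right)}.$$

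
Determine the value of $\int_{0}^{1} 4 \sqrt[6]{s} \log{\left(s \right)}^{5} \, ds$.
$- \frac{22394880}{117649}$

Start from the elementary integral
$$J(a) = \int_{0}^{1} 4 s^{a} \, ds = \frac{4}{a + 1}.$$

Differentiating under the integral sign brings down a factor of $\ln s$:
$$\frac{dJ}{da} = \int_{0}^{1} 4 s^{a} \log{\left(s \right)} \, ds = - \frac{4}{\left(a + 1\right)^{2}}.$$

Repeating $5$ times in total — each differentiation brings down another $\ln s$ — gives
$$\frac{d^{5}J}{da^{5}} = \int_{0}^{1} 4 s^{a} \log{\left(s \right)}^{5} \, ds = - \frac{480}{\left(a + 1\right)^{6}},$$
and the integrand here is exactly the target integrand, so $I = - \frac{480}{\left(a + 1\right)^{6}}$.

Setting $a = \frac{1}{6}$:
$$I = - \frac{22394880}{117649}.$$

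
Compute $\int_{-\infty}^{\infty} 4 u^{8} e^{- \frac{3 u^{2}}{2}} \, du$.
$\frac{140 \sqrt{6} \sqrt{\pi}}{81}$

Start from the elementary integral
$$J(a) = \int_{-\infty}^{\infty} 4 e^{- a u^{2}} \, du = \frac{4 \sqrt{\pi}}{\sqrt{a}}.$$

Differentiating under the integral sign brings down a factor of $(-u^2)$:
$$\frac{dJ}{da} = \int_{-\infty}^{\infty} - 4 u^{2} e^{- a u^{2}} \, du = - \frac{2 \sqrt{\pi}}{a^{\frac{3}{2}}}.$$

Repeating $4$ times in total — each differentiation brings down another $(-u^2)$ — gives
$$\frac{d^{4}J}{da^{4}} = \int_{-\infty}^{\infty} 4 u^{8} e^{- a u^{2}} \, du = \frac{105 \sqrt{\pi}}{4 a^{\frac{9}{2}}},$$
and the integrand here is exactly the target integrand, so $I = \frac{105 \sqrt{\pi}}{4 a^{\frac{9}{2}}}$.

Setting $a = \frac{3}{2}$:
$$I = \frac{140 \sqrt{6} \sqrt{\pi}}{81}.$$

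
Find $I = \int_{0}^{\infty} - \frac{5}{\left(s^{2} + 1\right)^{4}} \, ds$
$- \frac{25 \pi}{32}$

Recall the elementary integral
$$J(a) = \int_{0}^{\infty} - \frac{5}{a^{2} + s^{2}} \, ds = - \frac{5 \pi}{2 a}.$$

Differentiating under the integral sign with respect to $a$,
$$\frac{dJ}{da} = \int_{0}^{\infty} \frac{10 a}{\left(a^{2} + s^{2}\right)^{2}} \, ds = \frac{5 \pi}{2 a^{2}},$$
so $\int_{0}^{\infty} - \frac{5}{\left(a^{2} + s^{2}\right)^{2}} \, ds = - \frac{5 \pi}{4 a^{3}}$.

Repeating — each differentiation of $1/(s^2+a^2)^j$ produces $-2ja/(s^2+a^2)^{j+1}$ — and dividing through by $-2ja$ at each step yields, after $3$ differentiations in total,
$$\int_{0}^{\infty} - \frac{5}{\left(a^{2} + s^{2}\right)^{4}} \, ds = - \frac{25 \pi}{32 a^{7}}.$$

Setting $a = 1$:
$$I = - \frac{25 \pi}{32}.$$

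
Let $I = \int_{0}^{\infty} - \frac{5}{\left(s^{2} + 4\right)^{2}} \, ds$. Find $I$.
$- \frac{5 \pi}{32}$

Begin with the known result
$$J(a) = \int_{0}^{\infty} - \frac{5}{a^{2} + s^{2}} \, ds = - \frac{5 \pi}{2 a}.$$

Differentiating under the integral sign with respect to $a$,
$$\frac{dJ}{da} = \int_{0}^{\infty} \frac{10 a}{\left(a^{2} + s^{2}\right)^{2}} \, ds = \frac{5 \pi}{2 a^{2}},$$
so $\int_{0}^{\infty} - \frac{5}{\left(a^{2} + s^{2}\right)^{2}} \, ds = - \frac{5 \pi}{4 a^{3}}$.

Setting $a = 2$:
$$I = - \frac{5 \pi}{32}.$$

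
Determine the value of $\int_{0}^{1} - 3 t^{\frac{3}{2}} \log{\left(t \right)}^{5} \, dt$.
$\frac{4608}{3125}$

Begin with the known integral
$$J(a) = \int_{0}^{1} - 3 t^{a} \, dt = - \frac{3}{a + 1}.$$

Differentiating under the integral sign brings down a factor of $\ln t$:
$$\frac{dJ}{da} = \int_{0}^{1} - 3 t^{a} \log{\left(t \right)} \, dt = \frac{3}{\left(a + 1\right)^{2}}.$$

Repeating $5$ times in total — each differentiation brings down another $\ln t$ — gives
$$\frac{d^{5}J}{da^{5}} = \int_{0}^{1} - 3 t^{a} \log{\left(t \right)}^{5} \, dt = \frac{360}{\left(a + 1\right)^{6}},$$
and the integrand here is exactly the target integrand, so $I = \frac{360}{\left(a + 1\right)^{6}}$.

Setting $a = \frac{3}{2}$:
$$I = \frac{4608}{3125}.$$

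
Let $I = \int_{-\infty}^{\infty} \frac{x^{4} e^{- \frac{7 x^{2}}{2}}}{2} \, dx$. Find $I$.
$\frac{3 \sqrt{14} \sqrt{\pi}}{686}$

Start from the elementary integral
$$J(a) = \int_{-\infty}^{\infty} \frac{e^{- a x^{2}}}{2} \, dx = \frac{\sqrt{\pi}}{2 \sqrt{a}}.$$

Differentiating under the integral sign brings down a factor of $(-x^2)$:
$$\frac{dJ}{da} = \int_{-\infty}^{\infty} - \frac{x^{2} e^{- a x^{2}}}{2} \, dx = - \frac{\sqrt{\pi}}{4 a^{\frac{3}{2}}}.$$

Repeating twice in total — each differentiation brings down another $(-x^2)$ — gives
$$\frac{d^{2}J}{da^{2}} = \int_{-\infty}^{\infty} \frac{x^{4} e^{- a x^{2}}}{2} \, dx = \frac{3 \sqrt{\pi}}{8 a^{\frac{5}{2}}},$$
and the integrand here is exactly the target integrand, so $I = \frac{3 \sqrt{\pi}}{8 a^{\frac{5}{2}}}$.

Setting $a = \frac{7}{2}$:
$$I = \frac{3 \sqrt{14} \sqrt{\pi}}{686}.$$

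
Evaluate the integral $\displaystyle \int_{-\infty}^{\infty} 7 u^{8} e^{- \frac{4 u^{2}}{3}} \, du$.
$\frac{59535 \sqrt{3} \sqrt{\pi}}{8192}$

Start from the elementary integral
$$J(a) = \int_{-\infty}^{\infty} 7 e^{- a u^{2}} \, du = \frac{7 \sqrt{\pi}}{\sqrt{a}}.$$

Differentiating under the integral sign brings down a factor of $(-u^2)$:
$$\frac{dJ}{da} = \int_{-\infty}^{\infty} - 7 u^{2} e^{- a u^{2}} \, du = - \frac{7 \sqrt{\pi}}{2 a^{\frac{3}{2}}}.$$

Repeating $4$ times in total — each differentiation brings down another $(-u^2)$ — gives
$$\frac{d^{4}J}{da^{4}} = \int_{-\infty}^{\infty} 7 u^{8} e^{- a u^{2}} \, du = \frac{735 \sqrt{\pi}}{16 a^{\frac{9}{2}}},$$
and the integrand here is exactly the target integrand, so $I = \frac{735 \sqrt{\pi}}{16 a^{\frac{9}{2}}}$.

Setting $a = \frac{4}{3}$:
$$I = \frac{59535 \sqrt{3} \sqrt{\pi}}{8192}.$$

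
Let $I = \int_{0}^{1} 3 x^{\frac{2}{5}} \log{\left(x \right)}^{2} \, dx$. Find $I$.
$\frac{750}{343}$

Start from the elementary integral
$$J(a) = \int_{0}^{1} 3 x^{a} \, dx = \frac{3}{a + 1}.$$

Differentiating under the integral sign brings down a factor of $\ln x$:
$$\frac{dJ}{da} = \int_{0}^{1} 3 x^{a} \log{\left(x \right)} \, dx = - \frac{3}{\left(a + 1\right)^{2}}.$$

Repeating twice in total — each differentiation brings down another $\ln x$ — gives
$$\frac{d^{2}J}{da^{2}} = \int_{0}^{1} 3 x^{a} \log{\left(x \right)}^{2} \, dx = \frac{6}{\left(a + 1\right)^{3}},$$
and the integrand here is exactly the target integrand, so $I = \frac{6}{\left(a + 1\right)^{3}}$.

Setting $a = \frac{2}{5}$:
$$I = \frac{750}{343}.$$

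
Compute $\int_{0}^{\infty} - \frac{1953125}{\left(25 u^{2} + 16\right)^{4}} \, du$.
$- \frac{1953125 \pi}{524288}$

Recall the elementary integral
$$J(a) = \int_{0}^{\infty} - \frac{5}{a^{2} + u^{2}} \, du = - \frac{5 \pi}{2 a}.$$

Differentiating under the integral sign with respect to $a$,
$$\frac{dJ}{da} = \int_{0}^{\infty} \frac{10 a}{\left(a^{2} + u^{2}\right)^{2}} \, du = \frac{5 \pi}{2 a^{2}},$$
so $\int_{0}^{\infty} - \frac{5}{\left(a^{2} + u^{2}\right)^{2}} \, du = - \frac{5 \pi}{4 a^{3}}$.

Repeating — each differentiation of $1/(u^2+a^2)^j$ produces $-2ja/(u^2+a^2)^{j+1}$ — and dividing through by $-2ja$ at each step yields, after $3$ differentiations in total,
$$\int_{0}^{\infty} - \frac{5}{\left(a^{2} + u^{2}\right)^{4}} \, du = - \frac{25 \pi}{32 a^{7}}.$$

Setting $a = \frac{4}{5}$:
$$I = - \frac{1953125 \pi}{524288}.$$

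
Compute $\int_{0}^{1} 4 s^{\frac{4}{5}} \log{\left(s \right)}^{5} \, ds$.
$- \frac{2500000}{177147}$

Consider the simpler parametrised integral
$$J(a) = \int_{0}^{1} 4 s^{a} \, ds = \frac{4}{a + 1}.$$

Differentiating under the integral sign brings down a factor of $\ln s$:
$$\frac{dJ}{da} = \int_{0}^{1} 4 s^{a} \log{\left(s \right)} \, ds = - \frac{4}{\left(a + 1\right)^{2}}.$$

Repeating $5$ times in total — each differentiation brings down another $\ln s$ — gives
$$\frac{d^{5}J}{da^{5}} = \int_{0}^{1} 4 s^{a} \log{\left(s \right)}^{5} \, ds = - \frac{480}{\left(a + 1\right)^{6}},$$
and the integrand here is exactly the target integrand, so $I = - \frac{480}{\left(a + 1\right)^{6}}$.

Setting $a = \frac{4}{5}$:
$$I = - \frac{2500000}{177147}.$$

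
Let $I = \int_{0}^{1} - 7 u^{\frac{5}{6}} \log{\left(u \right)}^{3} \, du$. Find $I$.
$\frac{54432}{14641}$

Start from the elementary integral
$$J(a) = \int_{0}^{1} - 7 u^{a} \, du = - \frac{7}{a + 1}.$$

Differentiating under the integral sign brings down a factor of $\ln u$:
$$\frac{dJ}{da} = \int_{0}^{1} - 7 u^{a} \log{\left(u \right)} \, du = \frac{7}{\left(a + 1\right)^{2}}.$$

Repeating $3$ times in total — each differentiation brings down another $\ln u$ — gives
$$\frac{d^{3}J}{da^{3}} = \int_{0}^{1} - 7 u^{a} \log{\left(u \right)}^{3} \, du = \frac{42}{\left(a + 1\right)^{4}},$$
and the integrand here is exactly the target integrand, so $I = \frac{42}{\left(a + 1\right)^{4}}$.

Setting $a = \frac{5}{6}$:
$$I = \frac{54432}{14641}.$$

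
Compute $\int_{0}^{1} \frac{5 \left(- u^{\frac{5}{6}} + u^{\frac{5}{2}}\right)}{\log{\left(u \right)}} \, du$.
$- \log{\left(\frac{161051}{4084101} \right)}$

Introduce a parameter $a$ in the exponent: let $I(a) = \int_{0}^{1} \frac{5 \left(u^{\frac{5}{2}} - u^{a}\right)}{\log{\left(u \right)}} \, du$.

Since $\dfrac{\partial}{\partial a}\,u^{a} = u^{a} \ln u$, the $\ln u$ in the denominator cancels and
$$\frac{dI}{da} = \int_{0}^{1} -5 u^{a} \, du = -5 \left[\frac{u^{a+1}}{a+1}\right]_0^1 = - \frac{5}{a + 1}.$$

Integrating with respect to $a$ gives $I(a) = - \log{\left(\frac{32 \left(a + 1\right)^{5}}{16807} \right)} + C$.

At $a = \frac{5}{2}$ the integrand is identically $0$, so $I(\frac{5}{2}) = 0$. The closed form gives $0$, hence $C = 0$.

Setting $a = \frac{5}{6}$:
$$I = - \log{\left(\frac{161051}{4084101} \right)}.$$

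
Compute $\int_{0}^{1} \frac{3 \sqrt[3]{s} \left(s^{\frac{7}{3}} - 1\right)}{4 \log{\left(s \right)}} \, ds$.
$- \frac{3 \log{\left(2 \right)}}{2} + \frac{3 \log{\left(11 \right)}}{4}$

Introduce a parameter $a$ in the exponent: let $I(a) = \int_{0}^{1} \frac{3 \left(s^{\frac{8}{3}} - s^{a}\right)}{4 \log{\left(s \right)}} \, ds$.

Since $\dfrac{\partial}{\partial a}\,s^{a} = s^{a} \ln s$, the $\ln s$ in the denominator cancels and
$$\frac{dI}{da} = \int_{0}^{1} - \frac{3}{4} s^{a} \, ds = - \frac{3}{4} \left[\frac{s^{a+1}}{a+1}\right]_0^1 = - \frac{3}{4 a + 4}.$$

Integrating with respect to $a$ gives $I(a) = - \frac{3 \log{\left(a + 1 \right)}}{4} - \frac{3 \log{\left(3 \right)}}{4} + \frac{3 \log{\left(11 \right)}}{4} + C$.

At $a = \frac{8}{3}$ the integrand is identically $0$, so $I(\frac{8}{3}) = 0$. The closed form gives $0$, hence $C = 0$.

Setting $a = \frac{1}{3}$:
$$I = - \frac{3 \log{\left(2 \right)}}{2} + \frac{3 \log{\left(11 \right)}}{4}.$$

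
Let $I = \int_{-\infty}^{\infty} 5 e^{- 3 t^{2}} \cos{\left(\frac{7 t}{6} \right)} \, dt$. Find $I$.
$\frac{5 \sqrt{3} \sqrt{\pi}}{3 e^{\frac{49}{432}}}$

Treat the cosine frequency as a parameter and define $I(b) = \int_{-\infty}^{\infty} 5 e^{- 3 t^{2}} \cos{\left(b t \right)} \, dt$.

Differentiating under the integral sign,
$$I'(b) = \int_{-\infty}^{\infty} - 5 t e^{- 3 t^{2}} \sin{\left(b t \right)} \, dt.$$

Integrate $\int_{-\infty}^{\infty} t \sin(b t)\, e^{- 3 t^{2}}\, dt$ by parts with $u = \sin(b t)$ and $dv = t\, e^{- 3 t^{2}}\, dt$, giving $v = - \frac{e^{- 3 t^{2}}}{6}$. The boundary term vanishes and
$$\int_{-\infty}^{\infty} t \sin(b t)\, e^{- 3 t^{2}}\, dt = \frac{b}{6} \int_{-\infty}^{\infty} \cos(b t)\, e^{- 3 t^{2}}\, dt,$$
so $I'(b) = - \frac{b}{6}\, I(b)$.

This is a separable first-order ODE; solving with the initial condition $I(0) = \int_{-\infty}^{\infty} 5 e^{- 3 t^{2}}\,dt = \frac{5 \sqrt{3} \sqrt{\pi}}{3}$ gives
$$I(b) = \frac{5 \sqrt{3} \sqrt{\pi} e^{- \frac{b^{2}}{12}}}{3}.$$

Setting $b = \frac{7}{6}$:
$$I = \frac{5 \sqrt{3} \sqrt{\pi}}{3 e^{\frac{49}{432}}}.$$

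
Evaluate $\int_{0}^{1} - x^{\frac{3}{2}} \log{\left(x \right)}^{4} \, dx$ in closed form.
$- \frac{768}{3125}$

Begin with the known integral
$$J(a) = \int_{0}^{1} - x^{a} \, dx = - \frac{1}{a + 1}.$$

Differentiating under the integral sign brings down a factor of $\ln x$:
$$\frac{dJ}{da} = \int_{0}^{1} - x^{a} \log{\left(x \right)} \, dx = \frac{1}{\left(a + 1\right)^{2}}.$$

Repeating $4$ times in total — each differentiation brings down another $\ln x$ — gives
$$\frac{d^{4}J}{da^{4}} = \int_{0}^{1} - x^{a} \log{\left(x \right)}^{4} \, dx = - \frac{24}{\left(a + 1\right)^{5}},$$
and the integrand here is exactly the target integrand, so $I = - \frac{24}{\left(a + 1\right)^{5}}$.

Setting $a = \frac{3}{2}$:
$$I = - \frac{768}{3125}.$$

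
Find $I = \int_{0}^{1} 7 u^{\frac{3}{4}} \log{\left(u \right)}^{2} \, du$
$\frac{128}{49}$

Start from the elementary integral
$$J(a) = \int_{0}^{1} 7 u^{a} \, du = \frac{7}{a + 1}.$$

Differentiating under the integral sign brings down a factor of $\ln u$:
$$\frac{dJ}{da} = \int_{0}^{1} 7 u^{a} \log{\left(u \right)} \, du = - \frac{7}{\left(a + 1\right)^{2}}.$$

Repeating twice in total — each differentiation brings down another $\ln u$ — gives
$$\frac{d^{2}J}{da^{2}} = \int_{0}^{1} 7 u^{a} \log{\left(u \right)}^{2} \, du = \frac{14}{\left(a + 1\right)^{3}},$$
and the integrand here is exactly the target integrand, so $I = \frac{14}{\left(a + 1\right)^{3}}$.

Setting $a = \frac{3}{4}$:
$$I = \frac{128}{49}.$$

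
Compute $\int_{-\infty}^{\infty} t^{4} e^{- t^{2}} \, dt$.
$\frac{3 \sqrt{\pi}}{4}$

Start from the elementary integral
$$J(a) = \int_{-\infty}^{\infty} e^{- a t^{2}} \, dt = \frac{\sqrt{\pi}}{\sqrt{a}}.$$

Differentiating under the integral sign brings down a factor of $(-t^2)$:
$$\frac{dJ}{da} = \int_{-\infty}^{\infty} - t^{2} e^{- a t^{2}} \, dt = - \frac{\sqrt{\pi}}{2 a^{\frac{3}{2}}}.$$

Repeating twice in total — each differentiation brings down another $(-t^2)$ — gives
$$\frac{d^{2}J}{da^{2}} = \int_{-\infty}^{\infty} t^{4} e^{- a t^{2}} \, dt = \frac{3 \sqrt{\pi}}{4 a^{\frac{5}{2}}},$$
and the integrand here is exactly the target integrand, so $I = \frac{3 \sqrt{\pi}}{4 a^{\frac{5}{2}}}$.

Setting $a = 1$:
$$I = \frac{3 \sqrt{\pi}}{4}.$$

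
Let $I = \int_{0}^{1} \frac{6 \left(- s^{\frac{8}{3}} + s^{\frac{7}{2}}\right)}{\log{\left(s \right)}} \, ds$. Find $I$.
$\log{\left(\frac{387420489}{113379904} \right)}$

Introduce a parameter $a$ in the exponent: let $I(a) = \int_{0}^{1} \frac{6 \left(- s^{\frac{8}{3}} + s^{a}\right)}{\log{\left(s \right)}} \, ds$.

Since $\dfrac{\partial}{\partial a}\,s^{a} = s^{a} \ln s$, the $\ln s$ in the denominator cancels and
$$\frac{dI}{da} = \int_{0}^{1} 6 s^{a} \, ds = 6 \left[\frac{s^{a+1}}{a+1}\right]_0^1 = \frac{6}{a + 1}.$$

Integrating with respect to $a$ gives $I(a) = \log{\left(\frac{729 \left(a + 1\right)^{6}}{1771561} \right)} + C$.

At $a = \frac{8}{3}$ the integrand is identically $0$, so $I(\frac{8}{3}) = 0$. The closed form gives $0$, hence $C = 0$.

Setting $a = \frac{7}{2}$:
$$I = \log{\left(\frac{387420489}{113379904} \right)}.$$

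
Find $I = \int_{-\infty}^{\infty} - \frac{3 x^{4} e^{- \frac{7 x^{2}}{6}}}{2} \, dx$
$- \frac{81 \sqrt{42} \sqrt{\pi}}{686}$

Begin with the known integral
$$J(a) = \int_{-\infty}^{\infty} - \frac{3 e^{- a x^{2}}}{2} \, dx = - \frac{3 \sqrt{\pi}}{2 \sqrt{a}}.$$

Differentiating under the integral sign brings down a factor of $(-x^2)$:
$$\frac{dJ}{da} = \int_{-\infty}^{\infty} \frac{3 x^{2} e^{- a x^{2}}}{2} \, dx = \frac{3 \sqrt{\pi}}{4 a^{\frac{3}{2}}}.$$

Repeating twice in total — each differentiation brings down another $(-x^2)$ — gives
$$\frac{d^{2}J}{da^{2}} = \int_{-\infty}^{\infty} - \frac{3 x^{4} e^{- a x^{2}}}{2} \, dx = - \frac{9 \sqrt{\pi}}{8 a^{\frac{5}{2}}},$$
and the integrand here is exactly the target integrand, so $I = - \frac{9 \sqrt{\pi}}{8 a^{\frac{5}{2}}}$.

Setting $a = \frac{7}{6}$:
$$I = - \frac{81 \sqrt{42} \sqrt{\pi}}{686}.$$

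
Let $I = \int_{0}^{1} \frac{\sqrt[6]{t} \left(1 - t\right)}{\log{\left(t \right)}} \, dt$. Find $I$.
$- \log{\left(13 \right)} + \log{\left(7 \right)}$

Consider the one-parameter family: let $I(a) = \int_{0}^{1} \frac{\sqrt[6]{t} - t^{a}}{\log{\left(t \right)}} \, dt$.

Since $\dfrac{\partial}{\partial a}\,t^{a} = t^{a} \ln t$, the $\ln t$ in the denominator cancels and
$$\frac{dI}{da} = \int_{0}^{1} -1 t^{a} \, dt = -1 \left[\frac{t^{a+1}}{a+1}\right]_0^1 = - \frac{1}{a + 1}.$$

Integrating with respect to $a$ gives $I(a) = - \log{\left(\frac{6 a}{7} + \frac{6}{7} \right)} + C$.

At $a = \frac{1}{6}$ the integrand is identically $0$, so $I(\frac{1}{6}) = 0$. The closed form gives $0$, hence $C = 0$.

Setting $a = \frac{7}{6}$:
$$I = - \log{\left(13 \right)} + \log{\left(7 \right)}.$$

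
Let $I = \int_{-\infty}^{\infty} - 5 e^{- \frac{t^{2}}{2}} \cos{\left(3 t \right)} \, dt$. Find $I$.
$- \frac{5 \sqrt{2} \sqrt{\pi}}{e^{\frac{9}{2}}}$

Define $I(b) = \int_{-\infty}^{\infty} - 5 e^{- \frac{t^{2}}{2}} \cos{\left(b t \right)} \, dt$.

Differentiating under the integral sign,
$$I'(b) = \int_{-\infty}^{\infty} 5 t e^{- \frac{t^{2}}{2}} \sin{\left(b t \right)} \, dt.$$

Integrate $\int_{-\infty}^{\infty} t \sin(b t)\, e^{- \frac{t^{2}}{2}}\, dt$ by parts with $u = \sin(b t)$ and $dv = t\, e^{- \frac{t^{2}}{2}}\, dt$, giving $v = - e^{- \frac{t^{2}}{2}}$. The boundary term vanishes and
$$\int_{-\infty}^{\infty} t \sin(b t)\, e^{- \frac{t^{2}}{2}}\, dt = b \int_{-\infty}^{\infty} \cos(b t)\, e^{- \frac{t^{2}}{2}}\, dt,$$
so $I'(b) = - b\, I(b)$.

This is a separable first-order ODE; solving with the initial condition $I(0) = \int_{-\infty}^{\infty} - 5 e^{- \frac{t^{2}}{2}}\,dt = - 5 \sqrt{2} \sqrt{\pi}$ gives
$$I(b) = - 5 \sqrt{2} \sqrt{\pi} e^{- \frac{b^{2}}{2}}.$$

Setting $b = 3$:
$$I = - \frac{5 \sqrt{2} \sqrt{\pi}}{e^{\frac{9}{2}}}.$$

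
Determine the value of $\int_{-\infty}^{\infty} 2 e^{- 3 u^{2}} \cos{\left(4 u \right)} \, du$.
$\frac{2 \sqrt{3} \sqrt{\pi}}{3 e^{\frac{4}{3}}}$

Let $b$ denote the cosine frequency and define $I(b) = \int_{-\infty}^{\infty} 2 e^{- 3 u^{2}} \cos{\left(b u \right)} \, du$.

Differentiating under the integral sign,
$$I'(b) = \int_{-\infty}^{\infty} - 2 u e^{- 3 u^{2}} \sin{\left(b u \right)} \, du.$$

Integrate $\int_{-\infty}^{\infty} u \sin(b u)\, e^{- 3 u^{2}}\, du$ by parts with $w = \sin(b u)$ and $dv = u\, e^{- 3 u^{2}}\, du$, giving $v = - \frac{e^{- 3 u^{2}}}{6}$. The boundary term vanishes and
$$\int_{-\infty}^{\infty} u \sin(b u)\, e^{- 3 u^{2}}\, du = \frac{b}{6} \int_{-\infty}^{\infty} \cos(b u)\, e^{- 3 u^{2}}\, du,$$
so $I'(b) = - \frac{b}{6}\, I(b)$.

This is a separable first-order ODE; solving with the initial condition $I(0) = \int_{-\infty}^{\infty} 2 e^{- 3 u^{2}}\,du = \frac{2 \sqrt{3} \sqrt{\pi}}{3}$ gives
$$I(b) = \frac{2 \sqrt{3} \sqrt{\pi} e^{- \frac{b^{2}}{12}}}{3}.$$

Setting $b = 4$:
$$I = \frac{2 \sqrt{3} \sqrt{\pi}}{3 e^{\frac{4}{3}}}.$$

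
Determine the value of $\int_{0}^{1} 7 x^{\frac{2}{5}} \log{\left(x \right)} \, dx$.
$- \frac{25}{7}$

Begin with the known integral
$$J(a) = \int_{0}^{1} 7 x^{a} \, dx = \frac{7}{a + 1}.$$

Differentiating under the integral sign brings down a factor of $\ln x$:
$$\frac{dJ}{da} = \int_{0}^{1} 7 x^{a} \log{\left(x \right)} \, dx = - \frac{7}{\left(a + 1\right)^{2}}.$$

The integral on the left is $I$, so $I = - \frac{7}{\left(a + 1\right)^{2}}$.

Setting $a = \frac{2}{5}$:
$$I = - \frac{25}{7}.$$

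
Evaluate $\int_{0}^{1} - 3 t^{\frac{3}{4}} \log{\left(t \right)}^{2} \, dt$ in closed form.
$- \frac{384}{343}$

Start from the elementary integral
$$J(a) = \int_{0}^{1} - 3 t^{a} \, dt = - \frac{3}{a + 1}.$$

Differentiating under the integral sign brings down a factor of $\ln t$:
$$\frac{dJ}{da} = \int_{0}^{1} - 3 t^{a} \log{\left(t \right)} \, dt = \frac{3}{\left(a + 1\right)^{2}}.$$

Repeating twice in total — each differentiation brings down another $\ln t$ — gives
$$\frac{d^{2}J}{da^{2}} = \int_{0}^{1} - 3 t^{a} \log{\left(t \right)}^{2} \, dt = - \frac{6}{\left(a + 1\right)^{3}},$$
and the integrand here is exactly the target integrand, so $I = - \frac{6}{\left(a + 1\right)^{3}}$.

Setting $a = \frac{3}{4}$:
$$I = - \frac{384}{343}.$$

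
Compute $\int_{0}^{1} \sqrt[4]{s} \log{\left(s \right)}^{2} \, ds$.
$\frac{128}{125}$

Consider the simpler parametrised integral
$$J(a) = \int_{0}^{1} s^{a} \, ds = \frac{1}{a + 1}.$$

Differentiating under the integral sign brings down a factor of $\ln s$:
$$\frac{dJ}{da} = \int_{0}^{1} s^{a} \log{\left(s \right)} \, ds = - \frac{1}{\left(a + 1\right)^{2}}.$$

Repeating twice in total — each differentiation brings down another $\ln s$ — gives
$$\frac{d^{2}J}{da^{2}} = \int_{0}^{1} s^{a} \log{\left(s \right)}^{2} \, ds = \frac{2}{\left(a + 1\right)^{3}},$$
and the integrand here is exactly the target integrand, so $I = \frac{2}{\left(a + 1\right)^{3}}$.

Setting $a = \frac{1}{4}$:
$$I = \frac{128}{125}.$$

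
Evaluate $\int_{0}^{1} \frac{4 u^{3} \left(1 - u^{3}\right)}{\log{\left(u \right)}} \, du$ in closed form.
$\log{\left(\frac{256}{2401} \right)}$

Introduce a parameter $a$ in the exponent: let $I(a) = \int_{0}^{1} \frac{4 \left(- u^{6} + u^{a}\right)}{\log{\left(u \right)}} \, du$.

Since $\dfrac{\partial}{\partial a}\,u^{a} = u^{a} \ln u$, the $\ln u$ in the denominator cancels and
$$\frac{dI}{da} = \int_{0}^{1} 4 u^{a} \, du = 4 \left[\frac{u^{a+1}}{a+1}\right]_0^1 = \frac{4}{a + 1}.$$

Integrating with respect to $a$ gives $I(a) = \log{\left(\frac{\left(a + 1\right)^{4}}{2401} \right)} + C$.

At $a = 6$ the integrand is identically $0$, so $I(6) = 0$. The closed form gives $0$, hence $C = 0$.

Setting $a = 3$:
$$I = \log{\left(\frac{256}{2401} \right)}.$$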